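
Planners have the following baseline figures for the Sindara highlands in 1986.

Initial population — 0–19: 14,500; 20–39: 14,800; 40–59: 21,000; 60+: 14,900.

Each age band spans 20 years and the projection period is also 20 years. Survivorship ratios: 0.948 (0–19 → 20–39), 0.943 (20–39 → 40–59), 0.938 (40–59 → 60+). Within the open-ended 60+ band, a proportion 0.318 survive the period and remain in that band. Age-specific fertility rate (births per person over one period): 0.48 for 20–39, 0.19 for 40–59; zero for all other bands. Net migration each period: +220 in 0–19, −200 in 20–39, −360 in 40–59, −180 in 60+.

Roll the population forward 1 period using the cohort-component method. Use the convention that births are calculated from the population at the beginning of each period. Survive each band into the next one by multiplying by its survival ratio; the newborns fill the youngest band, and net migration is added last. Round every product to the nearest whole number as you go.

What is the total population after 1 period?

After projecting period 1:
Births: 14800 × 0.48 = 7104 ; 21000 × 0.19 = 3990 ⇒ total 11094
20–39: 14500 × 0.948 = 13746
40–59: 14800 × 0.943 = 13956
60+: 21000 × 0.938 + 14900 × 0.318 = 19698 + 4738 = 24436
Net migration: 0–19 + 220 → 11314; 20–39 − 200 → 13546; 40–59 − 360 → 13596; 60+ − 180 → 24256
Population now: 0–19=11314, 20–39=13546, 40–59=13596, 60+=24256
Total after period 1: 11314 + 13546 + 13596 + 24256 = 62712

62712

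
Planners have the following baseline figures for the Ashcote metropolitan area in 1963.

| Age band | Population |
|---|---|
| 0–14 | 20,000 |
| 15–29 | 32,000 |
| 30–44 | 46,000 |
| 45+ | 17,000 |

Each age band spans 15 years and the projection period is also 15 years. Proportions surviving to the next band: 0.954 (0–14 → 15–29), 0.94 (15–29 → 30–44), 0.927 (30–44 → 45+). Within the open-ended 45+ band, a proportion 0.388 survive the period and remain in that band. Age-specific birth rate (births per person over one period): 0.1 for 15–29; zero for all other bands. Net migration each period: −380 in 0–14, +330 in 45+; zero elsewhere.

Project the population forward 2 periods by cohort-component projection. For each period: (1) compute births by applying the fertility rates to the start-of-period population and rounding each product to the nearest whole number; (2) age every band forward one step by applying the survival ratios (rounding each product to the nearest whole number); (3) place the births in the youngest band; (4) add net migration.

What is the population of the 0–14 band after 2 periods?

1528

Period 1:
Births: 32000 × 0.1 = 3200
15–29: 20000 × 0.954 = 19080
30–44: 32000 × 0.94 = 30080
45+: 46000 × 0.927 + 17000 × 0.388 = 42642 + 6596 = 49238
Net migration: 0–14 − 380 → 2820; 45+ + 330 → 49568
Population now: 0–14=2820, 15–29=19080, 30–44=30080, 45+=49568
Period 2:
Births: 19080 × 0.1 = 1908
15–29: 2820 × 0.954 = 2690
30–44: 19080 × 0.94 = 17935
45+: 30080 × 0.927 + 49568 × 0.388 = 27884 + 19232 = 47116
Net migration: 0–14 − 380 → 1528; 45+ + 330 → 47446
Population now: 0–14=1528, 15–29=2690, 30–44=17935, 45+=47446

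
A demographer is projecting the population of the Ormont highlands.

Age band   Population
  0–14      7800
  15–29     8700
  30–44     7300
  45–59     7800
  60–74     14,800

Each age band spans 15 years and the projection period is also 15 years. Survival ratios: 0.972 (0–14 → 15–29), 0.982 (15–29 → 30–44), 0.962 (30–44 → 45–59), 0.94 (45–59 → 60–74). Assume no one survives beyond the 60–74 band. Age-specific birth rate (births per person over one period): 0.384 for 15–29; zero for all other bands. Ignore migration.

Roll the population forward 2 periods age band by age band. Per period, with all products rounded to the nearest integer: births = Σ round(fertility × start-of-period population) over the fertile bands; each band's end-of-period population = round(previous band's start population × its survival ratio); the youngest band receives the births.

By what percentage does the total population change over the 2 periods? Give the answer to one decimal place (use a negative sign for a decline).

-38.7

Period 1:
Births: 8700 × 0.384 = 3341
15–29: 7800 × 0.972 = 7582
30–44: 8700 × 0.982 = 8543
45–59: 7300 × 0.962 = 7023
60–74: 7800 × 0.94 = 7332
→ [3341, 7582, 8543, 7023, 7332]
Period 2:
Births: 7582 × 0.384 = 2911
15–29: 3341 × 0.972 = 3247
30–44: 7582 × 0.982 = 7446
45–59: 8543 × 0.962 = 8218
60–74: 7023 × 0.94 = 6602
→ [2911, 3247, 7446, 8218, 6602]
Total: 46400 → 28424; change = -17976; percentage change = -38.7%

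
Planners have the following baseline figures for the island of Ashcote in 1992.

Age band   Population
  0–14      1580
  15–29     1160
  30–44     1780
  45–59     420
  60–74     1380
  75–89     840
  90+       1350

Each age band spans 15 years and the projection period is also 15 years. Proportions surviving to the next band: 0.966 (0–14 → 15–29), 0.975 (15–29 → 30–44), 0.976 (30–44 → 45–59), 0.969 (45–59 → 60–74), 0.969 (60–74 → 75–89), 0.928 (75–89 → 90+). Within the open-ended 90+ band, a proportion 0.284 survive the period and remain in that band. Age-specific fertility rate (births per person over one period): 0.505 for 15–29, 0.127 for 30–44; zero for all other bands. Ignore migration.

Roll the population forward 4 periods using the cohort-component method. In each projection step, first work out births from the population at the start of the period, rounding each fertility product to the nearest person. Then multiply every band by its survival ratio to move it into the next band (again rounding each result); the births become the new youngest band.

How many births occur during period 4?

543

Let group 1 be 0–14 through group 7 = 90+.
Period 1.
Births: 1160 × 0.505 = 586, 1780 × 0.127 = 226 → total 812
Group 2: 1580 × 0.966 = 1526
Group 3: 1160 × 0.975 = 1131
Group 4: 1780 × 0.976 = 1737
Group 5: 420 × 0.969 = 407
Group 6: 1380 × 0.969 = 1337
Group 7: 840 × 0.928 + 1350 × 0.284 = 780 + 383 = 1163
→ [812, 1526, 1131, 1737, 407, 1337, 1163]
Period 2.
Births: 1526 × 0.505 = 771, 1131 × 0.127 = 144 → total 915
Group 2: 812 × 0.966 = 784
Group 3: 1526 × 0.975 = 1488
Group 4: 1131 × 0.976 = 1104
Group 5: 1737 × 0.969 = 1683
Group 6: 407 × 0.969 = 394
Group 7: 1337 × 0.928 + 1163 × 0.284 = 1241 + 330 = 1571
→ [915, 784, 1488, 1104, 1683, 394, 1571]
Period 3.
Births: 784 × 0.505 = 396, 1488 × 0.127 = 189 → total 585
Group 2: 915 × 0.966 = 884
Group 3: 784 × 0.975 = 764
Group 4: 1488 × 0.976 = 1452
Group 5: 1104 × 0.969 = 1070
Group 6: 1683 × 0.969 = 1631
Group 7: 394 × 0.928 + 1571 × 0.284 = 366 + 446 = 812
→ [585, 884, 764, 1452, 1070, 1631, 812]
Period 4.
Births: 884 × 0.505 = 446, 764 × 0.127 = 97 → total 543
Group 2: 585 × 0.966 = 565
Group 3: 884 × 0.975 = 862
Group 4: 764 × 0.976 = 746
Group 5: 1452 × 0.969 = 1407
Group 6: 1070 × 0.969 = 1037
Group 7: 1631 × 0.928 + 812 × 0.284 = 1514 + 231 = 1745
→ [543, 565, 862, 746, 1407, 1037, 1745]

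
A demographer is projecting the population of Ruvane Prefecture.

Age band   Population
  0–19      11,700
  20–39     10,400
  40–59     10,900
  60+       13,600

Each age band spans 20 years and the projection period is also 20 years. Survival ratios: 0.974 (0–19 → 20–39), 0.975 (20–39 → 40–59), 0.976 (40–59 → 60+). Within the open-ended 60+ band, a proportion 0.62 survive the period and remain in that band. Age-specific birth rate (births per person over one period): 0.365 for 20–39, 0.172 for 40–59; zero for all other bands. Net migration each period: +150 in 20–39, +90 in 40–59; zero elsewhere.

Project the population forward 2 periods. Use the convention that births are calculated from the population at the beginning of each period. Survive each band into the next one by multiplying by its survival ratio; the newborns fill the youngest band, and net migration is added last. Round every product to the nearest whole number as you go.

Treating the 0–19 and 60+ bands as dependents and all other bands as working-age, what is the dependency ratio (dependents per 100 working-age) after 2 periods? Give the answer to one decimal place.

Let band 1 be 0–19 through band 4 = 60+.
After projecting period 1:
Births: 10400 × 0.365 = 3796, 10900 × 0.172 = 1875 → 5671
Band 2: 11700 × 0.974 = 11396
Band 3: 10400 × 0.975 = 10140
Band 4: 10900 × 0.976 + 13600 × 0.62 = 10638 + 8432 = 19070
Net migration: Band 2 + 150 → 11546; Band 3 + 90 → 10230
End of period: [5671, 11546, 10230, 19070]
After projecting period 2:
Births: 11546 × 0.365 = 4214, 10230 × 0.172 = 1760 → 5974
Band 2: 5671 × 0.974 = 5524
Band 3: 11546 × 0.975 = 11257
Band 4: 10230 × 0.976 + 19070 × 0.62 = 9984 + 11823 = 21807
Net migration: Band 2 + 150 → 5674; Band 3 + 90 → 11347
End of period: [5974, 5674, 11347, 21807]
Dependents (band 0–19 + band 60+) = 5974 + 21807 = 27781; working-age = 17021; ratio = 27781/17021 × 100 = 163.2

163.2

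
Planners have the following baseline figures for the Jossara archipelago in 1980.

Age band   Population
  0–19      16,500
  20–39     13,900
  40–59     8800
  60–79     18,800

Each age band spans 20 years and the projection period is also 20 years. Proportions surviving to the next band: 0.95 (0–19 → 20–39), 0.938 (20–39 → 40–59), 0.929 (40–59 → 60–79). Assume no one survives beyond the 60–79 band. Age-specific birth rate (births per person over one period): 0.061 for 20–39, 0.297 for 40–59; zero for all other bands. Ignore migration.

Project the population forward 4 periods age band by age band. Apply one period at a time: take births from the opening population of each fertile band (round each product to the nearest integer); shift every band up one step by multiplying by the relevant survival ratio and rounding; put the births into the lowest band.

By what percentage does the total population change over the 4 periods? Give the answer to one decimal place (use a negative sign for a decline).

Call the bands 1 to 4, youngest first.
Period 1.
Births: 13900 × 0.061 = 848  |  8800 × 0.297 = 2614 → total 3462
Band 2: 16500 × 0.95 = 15675
Band 3: 13900 × 0.938 = 13038
Band 4: 8800 × 0.929 = 8175
→ [3462, 15675, 13038, 8175]
Period 2.
Births: 15675 × 0.061 = 956  |  13038 × 0.297 = 3872 → total 4828
Band 2: 3462 × 0.95 = 3289
Band 3: 15675 × 0.938 = 14703
Band 4: 13038 × 0.929 = 12112
→ [4828, 3289, 14703, 12112]
Period 3.
Births: 3289 × 0.061 = 201  |  14703 × 0.297 = 4367 → total 4568
Band 2: 4828 × 0.95 = 4587
Band 3: 3289 × 0.938 = 3085
Band 4: 14703 × 0.929 = 13659
→ [4568, 4587, 3085, 13659]
Period 4.
Births: 4587 × 0.061 = 280  |  3085 × 0.297 = 916 → total 1196
Band 2: 4568 × 0.95 = 4340
Band 3: 4587 × 0.938 = 4303
Band 4: 3085 × 0.929 = 2866
→ [1196, 4340, 4303, 2866]
Total: 58000 → 12705; change = -45295; percentage change = -78.1%

-78.1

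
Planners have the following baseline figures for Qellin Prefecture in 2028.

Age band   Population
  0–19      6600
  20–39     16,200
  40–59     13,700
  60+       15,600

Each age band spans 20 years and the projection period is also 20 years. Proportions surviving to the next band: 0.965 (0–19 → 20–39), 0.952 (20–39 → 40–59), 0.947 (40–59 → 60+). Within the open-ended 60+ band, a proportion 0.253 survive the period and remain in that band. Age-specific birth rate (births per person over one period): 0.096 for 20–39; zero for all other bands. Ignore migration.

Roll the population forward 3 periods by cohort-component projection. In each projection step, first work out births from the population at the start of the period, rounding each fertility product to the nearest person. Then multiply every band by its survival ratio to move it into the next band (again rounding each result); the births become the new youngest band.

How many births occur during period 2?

611

After projecting period 1:
Births: 16200 * 0.096 = 1555
20–39: 6600 * 0.965 = 6369
40–59: 16200 * 0.952 = 15422
60+: 13700 * 0.947 + 15600 * 0.253 = 12974 + 3947 = 16921
Giving 1555 / 6369 / 15422 / 16921.
After projecting period 2:
Births: 6369 * 0.096 = 611
20–39: 1555 * 0.965 = 1501
40–59: 6369 * 0.952 = 6063
60+: 15422 * 0.947 + 16921 * 0.253 = 14605 + 4281 = 18886
Giving 611 / 1501 / 6063 / 18886.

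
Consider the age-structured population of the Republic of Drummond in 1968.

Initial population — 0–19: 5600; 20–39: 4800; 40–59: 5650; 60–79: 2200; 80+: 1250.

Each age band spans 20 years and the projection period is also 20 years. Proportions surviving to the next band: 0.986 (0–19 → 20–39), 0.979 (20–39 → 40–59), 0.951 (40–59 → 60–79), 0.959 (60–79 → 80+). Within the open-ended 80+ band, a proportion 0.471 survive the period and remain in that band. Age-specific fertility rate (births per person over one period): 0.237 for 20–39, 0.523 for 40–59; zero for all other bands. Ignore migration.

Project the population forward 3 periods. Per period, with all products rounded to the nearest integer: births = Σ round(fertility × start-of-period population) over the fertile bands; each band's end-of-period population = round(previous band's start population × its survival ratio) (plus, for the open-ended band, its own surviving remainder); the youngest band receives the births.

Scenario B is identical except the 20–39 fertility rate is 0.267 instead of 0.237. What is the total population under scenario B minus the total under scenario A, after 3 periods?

461

[period 1]
Births: 4800 × 0.237 = 1138, 5650 × 0.523 = 2955 → total 4093
20–39: 5600 × 0.986 = 5522
40–59: 4800 × 0.979 = 4699
60–79: 5650 × 0.951 = 5373
80+: 2200 × 0.959 + 1250 × 0.471 = 2110 + 589 = 2699
→ [4093, 5522, 4699, 5373, 2699]
[period 2]
Births: 5522 × 0.237 = 1309, 4699 × 0.523 = 2458 → total 3767
20–39: 4093 × 0.986 = 4036
40–59: 5522 × 0.979 = 5406
60–79: 4699 × 0.951 = 4469
80+: 5373 × 0.959 + 2699 × 0.471 = 5153 + 1271 = 6424
→ [3767, 4036, 5406, 4469, 6424]
[period 3]
Births: 4036 × 0.237 = 957, 5406 × 0.523 = 2827 → total 3784
20–39: 3767 × 0.986 = 3714
40–59: 4036 × 0.979 = 3951
60–79: 5406 × 0.951 = 5141
80+: 4469 × 0.959 + 6424 × 0.471 = 4286 + 3026 = 7312
→ [3784, 3714, 3951, 5141, 7312]
Scenario A total after 3 periods: 23902
Scenario B projection —
[period 1]
Births: 4800 × 0.267 = 1282, 5650 × 0.523 = 2955 → total 4237
20–39: 5600 × 0.986 = 5522
40–59: 4800 × 0.979 = 4699
60–79: 5650 × 0.951 = 5373
80+: 2200 × 0.959 + 1250 × 0.471 = 2110 + 589 = 2699
→ [4237, 5522, 4699, 5373, 2699]
[period 2]
Births: 5522 × 0.267 = 1474, 4699 × 0.523 = 2458 → total 3932
20–39: 4237 × 0.986 = 4178
40–59: 5522 × 0.979 = 5406
60–79: 4699 × 0.951 = 4469
80+: 5373 × 0.959 + 2699 × 0.471 = 5153 + 1271 = 6424
→ [3932, 4178, 5406, 4469, 6424]
[period 3]
Births: 4178 × 0.267 = 1116, 5406 × 0.523 = 2827 → total 3943
20–39: 3932 × 0.986 = 3877
40–59: 4178 × 0.979 = 4090
60–79: 5406 × 0.951 = 5141
80+: 4469 × 0.959 + 6424 × 0.471 = 4286 + 3026 = 7312
→ [3943, 3877, 4090, 5141, 7312]
Scenario B total after 3 periods: 24363
Difference B − A = 24363 − 23902 = 461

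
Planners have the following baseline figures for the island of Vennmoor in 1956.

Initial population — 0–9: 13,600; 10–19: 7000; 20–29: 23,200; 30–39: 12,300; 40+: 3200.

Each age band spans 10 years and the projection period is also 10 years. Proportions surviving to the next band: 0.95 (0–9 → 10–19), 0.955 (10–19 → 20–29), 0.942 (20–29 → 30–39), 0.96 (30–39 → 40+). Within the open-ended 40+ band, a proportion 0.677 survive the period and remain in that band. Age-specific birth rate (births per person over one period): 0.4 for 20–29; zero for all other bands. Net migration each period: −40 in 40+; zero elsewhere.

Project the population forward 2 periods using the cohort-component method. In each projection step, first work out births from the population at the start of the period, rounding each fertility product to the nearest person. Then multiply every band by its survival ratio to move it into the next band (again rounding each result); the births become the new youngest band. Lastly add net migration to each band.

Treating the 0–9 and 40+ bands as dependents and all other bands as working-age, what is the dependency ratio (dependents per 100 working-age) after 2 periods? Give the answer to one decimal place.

120.4

Call the bands 1 to 5, youngest first.
Period 1.
Births: 23200 * 0.4 = 9280
Band 2: 13600 * 0.95 = 12920
Band 3: 7000 * 0.955 = 6685
Band 4: 23200 * 0.942 = 21854
Band 5: 12300 * 0.96 + 3200 * 0.677 = 11808 + 2166 = 13974
Net migration: Band 5 − 40 → 13934
→ [9280, 12920, 6685, 21854, 13934]
Period 2.
Births: 6685 * 0.4 = 2674
Band 2: 9280 * 0.95 = 8816
Band 3: 12920 * 0.955 = 12339
Band 4: 6685 * 0.942 = 6297
Band 5: 21854 * 0.96 + 13934 * 0.677 = 20980 + 9433 = 30413
Net migration: Band 5 − 40 → 30373
→ [2674, 8816, 12339, 6297, 30373]
Dependents (band 0–9 + band 40+) = 2674 + 30373 = 33047; working-age = 27452; ratio = 33047/27452 × 100 = 120.4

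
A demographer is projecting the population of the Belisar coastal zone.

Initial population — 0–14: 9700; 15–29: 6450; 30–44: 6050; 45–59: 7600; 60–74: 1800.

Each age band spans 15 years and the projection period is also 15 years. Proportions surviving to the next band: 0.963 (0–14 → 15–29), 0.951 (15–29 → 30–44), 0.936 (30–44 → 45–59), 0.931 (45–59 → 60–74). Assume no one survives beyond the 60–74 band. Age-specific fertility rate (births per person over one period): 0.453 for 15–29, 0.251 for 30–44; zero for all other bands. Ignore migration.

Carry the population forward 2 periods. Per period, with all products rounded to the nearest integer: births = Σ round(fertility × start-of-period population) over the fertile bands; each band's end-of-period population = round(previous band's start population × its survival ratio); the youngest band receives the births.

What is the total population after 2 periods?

(Bands numbered youngest = 1 to oldest = 5.)
Period 1:
Births: 6450 × 0.453 = 2922 ; 6050 × 0.251 = 1519 ⇒ total 4441
Band 2: 9700 × 0.963 = 9341
Band 3: 6450 × 0.951 = 6134
Band 4: 6050 × 0.936 = 5663
Band 5: 7600 × 0.931 = 7076
Population now: 0–14=4441, 15–29=9341, 30–44=6134, 45–59=5663, 60–74=7076
Period 2:
Births: 9341 × 0.453 = 4231 ; 6134 × 0.251 = 1540 ⇒ total 5771
Band 2: 4441 × 0.963 = 4277
Band 3: 9341 × 0.951 = 8883
Band 4: 6134 × 0.936 = 5741
Band 5: 5663 × 0.931 = 5272
Population now: 0–14=5771, 15–29=4277, 30–44=8883, 45–59=5741, 60–74=5272
Total after period 2: 5771 + 4277 + 8883 + 5741 + 5272 = 29944

29944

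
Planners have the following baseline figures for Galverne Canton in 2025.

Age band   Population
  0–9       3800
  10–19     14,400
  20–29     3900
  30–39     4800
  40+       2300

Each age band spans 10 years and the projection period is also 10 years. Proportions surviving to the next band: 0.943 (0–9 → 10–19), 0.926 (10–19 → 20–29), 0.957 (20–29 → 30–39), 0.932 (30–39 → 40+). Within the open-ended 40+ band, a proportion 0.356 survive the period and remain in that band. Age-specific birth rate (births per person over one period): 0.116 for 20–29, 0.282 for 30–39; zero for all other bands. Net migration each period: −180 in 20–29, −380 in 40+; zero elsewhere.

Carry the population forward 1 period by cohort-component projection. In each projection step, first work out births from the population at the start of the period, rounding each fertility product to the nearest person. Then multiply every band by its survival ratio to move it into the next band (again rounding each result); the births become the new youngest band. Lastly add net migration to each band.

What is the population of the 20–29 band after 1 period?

13154

Numbering the bands 1..5 from youngest to oldest:
After projecting period 1:
Births: 3900 * 0.116 = 452  |  4800 * 0.282 = 1354 ⇒ total 1806
Band 2: 3800 * 0.943 = 3583
Band 3: 14400 * 0.926 = 13334
Band 4: 3900 * 0.957 = 3732
Band 5: 4800 * 0.932 + 2300 * 0.356 = 4474 + 819 = 5293
Net migration: Band 3 − 180 → 13154; Band 5 − 380 → 4913
Giving 1806 / 3583 / 13154 / 3732 / 4913.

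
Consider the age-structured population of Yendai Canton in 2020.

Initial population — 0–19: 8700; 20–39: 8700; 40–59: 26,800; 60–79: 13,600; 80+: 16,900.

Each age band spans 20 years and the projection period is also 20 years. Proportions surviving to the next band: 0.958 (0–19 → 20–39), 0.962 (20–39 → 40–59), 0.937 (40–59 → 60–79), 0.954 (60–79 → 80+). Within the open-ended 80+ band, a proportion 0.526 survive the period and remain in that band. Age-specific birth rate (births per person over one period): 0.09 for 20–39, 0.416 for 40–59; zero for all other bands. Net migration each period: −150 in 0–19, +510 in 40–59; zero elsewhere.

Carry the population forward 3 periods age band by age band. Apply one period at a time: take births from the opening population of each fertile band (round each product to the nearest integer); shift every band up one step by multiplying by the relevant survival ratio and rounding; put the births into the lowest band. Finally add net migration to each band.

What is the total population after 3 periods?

Let band 1 be 0–19 through band 5 = 80+.
Period 1:
Births: 8700 × 0.09 = 783  |  26800 × 0.416 = 11149 → 11932
Band 2: 8700 × 0.958 = 8335
Band 3: 8700 × 0.962 = 8369
Band 4: 26800 × 0.937 = 25112
Band 5: 13600 × 0.954 + 16900 × 0.526 = 12974 + 8889 = 21863
Net migration: Band 1 − 150 → 11782; Band 3 + 510 → 8879
Population now: 0–19=11782, 20–39=8335, 40–59=8879, 60–79=25112, 80+=21863
Period 2:
Births: 8335 × 0.09 = 750  |  8879 × 0.416 = 3694 → 4444
Band 2: 11782 × 0.958 = 11287
Band 3: 8335 × 0.962 = 8018
Band 4: 8879 × 0.937 = 8320
Band 5: 25112 × 0.954 + 21863 × 0.526 = 23957 + 11500 = 35457
Net migration: Band 1 − 150 → 4294; Band 3 + 510 → 8528
Population now: 0–19=4294, 20–39=11287, 40–59=8528, 60–79=8320, 80+=35457
Period 3:
Births: 11287 × 0.09 = 1016  |  8528 × 0.416 = 3548 → 4564
Band 2: 4294 × 0.958 = 4114
Band 3: 11287 × 0.962 = 10858
Band 4: 8528 × 0.937 = 7991
Band 5: 8320 × 0.954 + 35457 × 0.526 = 7937 + 18650 = 26587
Net migration: Band 1 − 150 → 4414; Band 3 + 510 → 11368
Population now: 0–19=4414, 20–39=4114, 40–59=11368, 60–79=7991, 80+=26587
Total after period 3: 4414 + 4114 + 11368 + 7991 + 26587 = 54474

54474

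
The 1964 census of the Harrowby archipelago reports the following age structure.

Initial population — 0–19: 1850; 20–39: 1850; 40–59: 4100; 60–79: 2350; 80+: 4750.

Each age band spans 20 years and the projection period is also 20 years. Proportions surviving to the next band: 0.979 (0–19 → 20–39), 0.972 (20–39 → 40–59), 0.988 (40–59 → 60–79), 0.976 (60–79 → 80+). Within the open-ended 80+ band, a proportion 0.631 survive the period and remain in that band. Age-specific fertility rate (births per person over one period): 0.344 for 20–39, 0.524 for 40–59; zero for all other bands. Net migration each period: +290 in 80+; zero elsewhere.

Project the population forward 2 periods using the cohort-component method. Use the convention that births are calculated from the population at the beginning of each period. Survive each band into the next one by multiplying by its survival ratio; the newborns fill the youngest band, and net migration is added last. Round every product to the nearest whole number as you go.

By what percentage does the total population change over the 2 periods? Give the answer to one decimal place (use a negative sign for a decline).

4.7

Period 1:
Births: 1850 × 0.344 = 636  |  4100 × 0.524 = 2148 → 2784
20–39: 1850 × 0.979 = 1811
40–59: 1850 × 0.972 = 1798
60–79: 4100 × 0.988 = 4051
80+: 2350 × 0.976 + 4750 × 0.631 = 2294 + 2997 = 5291
Net migration: 80+ + 290 → 5581
Giving 2784 / 1811 / 1798 / 4051 / 5581.
Period 2:
Births: 1811 × 0.344 = 623  |  1798 × 0.524 = 942 → 1565
20–39: 2784 × 0.979 = 2726
40–59: 1811 × 0.972 = 1760
60–79: 1798 × 0.988 = 1776
80+: 4051 × 0.976 + 5581 × 0.631 = 3954 + 3522 = 7476
Net migration: 80+ + 290 → 7766
Giving 1565 / 2726 / 1760 / 1776 / 7766.
Total: 14900 → 15593; change = 693; percentage change = 4.7%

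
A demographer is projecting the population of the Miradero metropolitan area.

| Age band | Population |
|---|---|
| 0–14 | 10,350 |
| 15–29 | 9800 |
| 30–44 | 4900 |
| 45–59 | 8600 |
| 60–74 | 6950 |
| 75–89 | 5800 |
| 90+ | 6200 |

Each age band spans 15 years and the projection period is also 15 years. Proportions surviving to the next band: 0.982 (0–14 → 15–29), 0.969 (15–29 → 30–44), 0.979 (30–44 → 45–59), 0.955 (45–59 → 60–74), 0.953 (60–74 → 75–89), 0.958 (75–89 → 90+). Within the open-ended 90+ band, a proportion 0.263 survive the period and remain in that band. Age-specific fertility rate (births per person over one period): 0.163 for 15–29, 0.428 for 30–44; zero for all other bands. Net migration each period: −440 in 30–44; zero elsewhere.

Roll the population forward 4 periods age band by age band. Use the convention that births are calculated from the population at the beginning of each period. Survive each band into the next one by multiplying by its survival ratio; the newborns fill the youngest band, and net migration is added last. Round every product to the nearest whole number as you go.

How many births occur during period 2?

5533

(Bands numbered youngest = 1 to oldest = 7.)
Period 1:
Births: 9800 × 0.163 = 1597  |  4900 × 0.428 = 2097 → total 3694
Band 2: 10350 × 0.982 = 10164
Band 3: 9800 × 0.969 = 9496
Band 4: 4900 × 0.979 = 4797
Band 5: 8600 × 0.955 = 8213
Band 6: 6950 × 0.953 = 6623
Band 7: 5800 × 0.958 + 6200 × 0.263 = 5556 + 1631 = 7187
Net migration: Band 3 − 440 → 9056
Population now: 0–14=3694, 15–29=10164, 30–44=9056, 45–59=4797, 60–74=8213, 75–89=6623, 90+=7187
Period 2:
Births: 10164 × 0.163 = 1657  |  9056 × 0.428 = 3876 → total 5533
Band 2: 3694 × 0.982 = 3628
Band 3: 10164 × 0.969 = 9849
Band 4: 9056 × 0.979 = 8866
Band 5: 4797 × 0.955 = 4581
Band 6: 8213 × 0.953 = 7827
Band 7: 6623 × 0.958 + 7187 × 0.263 = 6345 + 1890 = 8235
Net migration: Band 3 − 440 → 9409
Population now: 0–14=5533, 15–29=3628, 30–44=9409, 45–59=8866, 60–74=4581, 75–89=7827, 90+=8235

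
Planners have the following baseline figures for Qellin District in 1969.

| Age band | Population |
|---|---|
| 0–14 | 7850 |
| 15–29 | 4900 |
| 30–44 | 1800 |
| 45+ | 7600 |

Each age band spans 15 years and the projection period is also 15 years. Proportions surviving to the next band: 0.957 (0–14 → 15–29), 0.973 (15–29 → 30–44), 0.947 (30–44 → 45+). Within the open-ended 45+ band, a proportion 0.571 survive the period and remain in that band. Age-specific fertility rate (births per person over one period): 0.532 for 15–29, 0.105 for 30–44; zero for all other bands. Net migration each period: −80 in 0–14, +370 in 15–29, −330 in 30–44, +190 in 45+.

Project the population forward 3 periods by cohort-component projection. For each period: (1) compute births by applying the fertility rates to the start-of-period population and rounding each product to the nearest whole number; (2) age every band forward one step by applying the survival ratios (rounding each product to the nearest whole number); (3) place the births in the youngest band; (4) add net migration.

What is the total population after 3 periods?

Call the bands 1 to 4, youngest first.
[period 1]
Births: 4900 * 0.532 = 2607 ; 1800 * 0.105 = 189 → 2796
Band 2: 7850 * 0.957 = 7512
Band 3: 4900 * 0.973 = 4768
Band 4: 1800 * 0.947 + 7600 * 0.571 = 1705 + 4340 = 6045
Net migration: Band 1 − 80 → 2716; Band 2 + 370 → 7882; Band 3 − 330 → 4438; Band 4 + 190 → 6235
End of period: [2716, 7882, 4438, 6235]
[period 2]
Births: 7882 * 0.532 = 4193 ; 4438 * 0.105 = 466 → 4659
Band 2: 2716 * 0.957 = 2599
Band 3: 7882 * 0.973 = 7669
Band 4: 4438 * 0.947 + 6235 * 0.571 = 4203 + 3560 = 7763
Net migration: Band 1 − 80 → 4579; Band 2 + 370 → 2969; Band 3 − 330 → 7339; Band 4 + 190 → 7953
End of period: [4579, 2969, 7339, 7953]
[period 3]
Births: 2969 * 0.532 = 1580 ; 7339 * 0.105 = 771 → 2351
Band 2: 4579 * 0.957 = 4382
Band 3: 2969 * 0.973 = 2889
Band 4: 7339 * 0.947 + 7953 * 0.571 = 6950 + 4541 = 11491
Net migration: Band 1 − 80 → 2271; Band 2 + 370 → 4752; Band 3 − 330 → 2559; Band 4 + 190 → 11681
End of period: [2271, 4752, 2559, 11681]
Total after period 3: 2271 + 4752 + 2559 + 11681 = 21263

21263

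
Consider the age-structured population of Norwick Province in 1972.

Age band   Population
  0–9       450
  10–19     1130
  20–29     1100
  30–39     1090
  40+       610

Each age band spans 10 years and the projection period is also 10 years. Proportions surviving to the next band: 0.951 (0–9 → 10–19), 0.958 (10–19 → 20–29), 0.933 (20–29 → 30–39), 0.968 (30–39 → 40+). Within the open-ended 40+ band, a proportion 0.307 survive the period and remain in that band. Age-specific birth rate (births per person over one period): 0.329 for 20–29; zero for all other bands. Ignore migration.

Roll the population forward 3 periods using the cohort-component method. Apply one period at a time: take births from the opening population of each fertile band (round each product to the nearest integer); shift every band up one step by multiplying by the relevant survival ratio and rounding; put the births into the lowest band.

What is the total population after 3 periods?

2587

Period 1.
Births: 1100 × 0.329 = 362
10–19: 450 × 0.951 = 428
20–29: 1130 × 0.958 = 1083
30–39: 1100 × 0.933 = 1026
40+: 1090 × 0.968 + 610 × 0.307 = 1055 + 187 = 1242
Population now: 0–9=362, 10–19=428, 20–29=1083, 30–39=1026, 40+=1242
Period 2.
Births: 1083 × 0.329 = 356
10–19: 362 × 0.951 = 344
20–29: 428 × 0.958 = 410
30–39: 1083 × 0.933 = 1010
40+: 1026 × 0.968 + 1242 × 0.307 = 993 + 381 = 1374
Population now: 0–9=356, 10–19=344, 20–29=410, 30–39=1010, 40+=1374
Period 3.
Births: 410 × 0.329 = 135
10–19: 356 × 0.951 = 339
20–29: 344 × 0.958 = 330
30–39: 410 × 0.933 = 383
40+: 1010 × 0.968 + 1374 × 0.307 = 978 + 422 = 1400
Population now: 0–9=135, 10–19=339, 20–29=330, 30–39=383, 40+=1400
Total after period 3: 135 + 339 + 330 + 383 + 1400 = 2587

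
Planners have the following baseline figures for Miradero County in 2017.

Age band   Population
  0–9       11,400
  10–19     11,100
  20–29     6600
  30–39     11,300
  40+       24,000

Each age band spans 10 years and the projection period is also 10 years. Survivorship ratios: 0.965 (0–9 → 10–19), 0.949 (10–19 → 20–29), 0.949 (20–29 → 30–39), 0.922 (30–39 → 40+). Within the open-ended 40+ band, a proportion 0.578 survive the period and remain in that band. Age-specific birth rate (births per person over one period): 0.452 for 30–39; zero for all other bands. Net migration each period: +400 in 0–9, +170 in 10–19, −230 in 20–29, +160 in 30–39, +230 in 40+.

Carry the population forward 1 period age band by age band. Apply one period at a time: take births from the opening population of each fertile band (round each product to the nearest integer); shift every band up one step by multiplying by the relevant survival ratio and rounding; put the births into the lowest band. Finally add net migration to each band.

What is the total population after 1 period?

57927

Numbering the bands 1..5 from youngest to oldest:
Period 1:
Births: 11300 * 0.452 = 5108
Band 2: 11400 * 0.965 = 11001
Band 3: 11100 * 0.949 = 10534
Band 4: 6600 * 0.949 = 6263
Band 5: 11300 * 0.922 + 24000 * 0.578 = 10419 + 13872 = 24291
Net migration: Band 1 + 400 → 5508; Band 2 + 170 → 11171; Band 3 − 230 → 10304; Band 4 + 160 → 6423; Band 5 + 230 → 24521
End of period: [5508, 11171, 10304, 6423, 24521]
Total after period 1: 5508 + 11171 + 10304 + 6423 + 24521 = 57927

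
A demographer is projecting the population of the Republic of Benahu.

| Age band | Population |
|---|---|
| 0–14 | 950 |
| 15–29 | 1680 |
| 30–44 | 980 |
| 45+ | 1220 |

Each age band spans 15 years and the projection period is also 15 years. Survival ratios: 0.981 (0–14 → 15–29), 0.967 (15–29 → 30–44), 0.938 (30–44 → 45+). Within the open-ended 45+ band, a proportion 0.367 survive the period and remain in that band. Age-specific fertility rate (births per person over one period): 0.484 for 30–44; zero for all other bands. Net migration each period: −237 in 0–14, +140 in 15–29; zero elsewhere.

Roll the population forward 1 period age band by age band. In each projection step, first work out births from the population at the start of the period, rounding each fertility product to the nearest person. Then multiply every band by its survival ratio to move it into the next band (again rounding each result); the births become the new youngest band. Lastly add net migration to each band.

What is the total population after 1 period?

Let group 1 be 0–14 through group 4 = 45+.
[period 1]
Births: 980 * 0.484 = 474
Group 2: 950 * 0.981 = 932
Group 3: 1680 * 0.967 = 1625
Group 4: 980 * 0.938 + 1220 * 0.367 = 919 + 448 = 1367
Net migration: Group 1 − 237 → 237; Group 2 + 140 → 1072
Population now: 0–14=237, 15–29=1072, 30–44=1625, 45+=1367
Total after period 1: 237 + 1072 + 1625 + 1367 = 4301

4301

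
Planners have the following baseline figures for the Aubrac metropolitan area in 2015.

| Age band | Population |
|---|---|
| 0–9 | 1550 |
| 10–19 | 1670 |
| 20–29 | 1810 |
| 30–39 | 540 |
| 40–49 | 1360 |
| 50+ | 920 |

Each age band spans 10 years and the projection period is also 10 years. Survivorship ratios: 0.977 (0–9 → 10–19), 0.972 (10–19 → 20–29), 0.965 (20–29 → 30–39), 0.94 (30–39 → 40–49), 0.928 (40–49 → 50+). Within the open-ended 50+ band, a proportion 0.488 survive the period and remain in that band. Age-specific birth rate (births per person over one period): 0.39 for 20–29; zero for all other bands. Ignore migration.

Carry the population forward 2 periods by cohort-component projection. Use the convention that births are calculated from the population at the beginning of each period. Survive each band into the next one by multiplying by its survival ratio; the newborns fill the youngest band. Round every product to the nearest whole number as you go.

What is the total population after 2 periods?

After projecting period 1:
Births: 1810 * 0.39 = 706
10–19: 1550 * 0.977 = 1514
20–29: 1670 * 0.972 = 1623
30–39: 1810 * 0.965 = 1747
40–49: 540 * 0.94 = 508
50+: 1360 * 0.928 + 920 * 0.488 = 1262 + 449 = 1711
Giving 706 / 1514 / 1623 / 1747 / 508 / 1711.
After projecting period 2:
Births: 1623 * 0.39 = 633
10–19: 706 * 0.977 = 690
20–29: 1514 * 0.972 = 1472
30–39: 1623 * 0.965 = 1566
40–49: 1747 * 0.94 = 1642
50+: 508 * 0.928 + 1711 * 0.488 = 471 + 835 = 1306
Giving 633 / 690 / 1472 / 1566 / 1642 / 1306.
Total after period 2: 633 + 690 + 1472 + 1566 + 1642 + 1306 = 7309

7309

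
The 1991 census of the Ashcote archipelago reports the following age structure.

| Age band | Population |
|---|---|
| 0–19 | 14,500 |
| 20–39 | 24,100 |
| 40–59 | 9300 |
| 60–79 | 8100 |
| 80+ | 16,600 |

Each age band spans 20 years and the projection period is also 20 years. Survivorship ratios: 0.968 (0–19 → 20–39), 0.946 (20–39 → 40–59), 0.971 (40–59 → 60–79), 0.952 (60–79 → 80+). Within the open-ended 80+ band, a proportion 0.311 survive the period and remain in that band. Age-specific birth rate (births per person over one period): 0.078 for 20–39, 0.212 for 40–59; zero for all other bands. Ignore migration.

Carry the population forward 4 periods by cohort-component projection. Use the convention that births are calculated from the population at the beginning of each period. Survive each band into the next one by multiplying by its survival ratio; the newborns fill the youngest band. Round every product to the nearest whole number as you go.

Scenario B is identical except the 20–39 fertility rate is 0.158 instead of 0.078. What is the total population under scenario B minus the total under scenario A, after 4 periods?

[period 1]
Births: 24100 × 0.078 = 1880 ; 9300 × 0.212 = 1972 ⇒ total 3852
20–39: 14500 × 0.968 = 14036
40–59: 24100 × 0.946 = 22799
60–79: 9300 × 0.971 = 9030
80+: 8100 × 0.952 + 16600 × 0.311 = 7711 + 5163 = 12874
Population now: 0–19=3852, 20–39=14036, 40–59=22799, 60–79=9030, 80+=12874
[period 2]
Births: 14036 × 0.078 = 1095 ; 22799 × 0.212 = 4833 ⇒ total 5928
20–39: 3852 × 0.968 = 3729
40–59: 14036 × 0.946 = 13278
60–79: 22799 × 0.971 = 22138
80+: 9030 × 0.952 + 12874 × 0.311 = 8597 + 4004 = 12601
Population now: 0–19=5928, 20–39=3729, 40–59=13278, 60–79=22138, 80+=12601
[period 3]
Births: 3729 × 0.078 = 291 ; 13278 × 0.212 = 2815 ⇒ total 3106
20–39: 5928 × 0.968 = 5738
40–59: 3729 × 0.946 = 3528
60–79: 13278 × 0.971 = 12893
80+: 22138 × 0.952 + 12601 × 0.311 = 21075 + 3919 = 24994
Population now: 0–19=3106, 20–39=5738, 40–59=3528, 60–79=12893, 80+=24994
[period 4]
Births: 5738 × 0.078 = 448 ; 3528 × 0.212 = 748 ⇒ total 1196
20–39: 3106 × 0.968 = 3007
40–59: 5738 × 0.946 = 5428
60–79: 3528 × 0.971 = 3426
80+: 12893 × 0.952 + 24994 × 0.311 = 12274 + 7773 = 20047
Population now: 0–19=1196, 20–39=3007, 40–59=5428, 60–79=3426, 80+=20047
Scenario A total after 4 periods: 33104
Scenario B projection —
[period 1]
Births: 24100 × 0.158 = 3808 ; 9300 × 0.212 = 1972 ⇒ total 5780
20–39: 14500 × 0.968 = 14036
40–59: 24100 × 0.946 = 22799
60–79: 9300 × 0.971 = 9030
80+: 8100 × 0.952 + 16600 × 0.311 = 7711 + 5163 = 12874
Population now: 0–19=5780, 20–39=14036, 40–59=22799, 60–79=9030, 80+=12874
[period 2]
Births: 14036 × 0.158 = 2218 ; 22799 × 0.212 = 4833 ⇒ total 7051
20–39: 5780 × 0.968 = 5595
40–59: 14036 × 0.946 = 13278
60–79: 22799 × 0.971 = 22138
80+: 9030 × 0.952 + 12874 × 0.311 = 8597 + 4004 = 12601
Population now: 0–19=7051, 20–39=5595, 40–59=13278, 60–79=22138, 80+=12601
[period 3]
Births: 5595 × 0.158 = 884 ; 13278 × 0.212 = 2815 ⇒ total 3699
20–39: 7051 × 0.968 = 6825
40–59: 5595 × 0.946 = 5293
60–79: 13278 × 0.971 = 12893
80+: 22138 × 0.952 + 12601 × 0.311 = 21075 + 3919 = 24994
Population now: 0–19=3699, 20–39=6825, 40–59=5293, 60–79=12893, 80+=24994
[period 4]
Births: 6825 × 0.158 = 1078 ; 5293 × 0.212 = 1122 ⇒ total 2200
20–39: 3699 × 0.968 = 3581
40–59: 6825 × 0.946 = 6456
60–79: 5293 × 0.971 = 5140
80+: 12893 × 0.952 + 24994 × 0.311 = 12274 + 7773 = 20047
Population now: 0–19=2200, 20–39=3581, 40–59=6456, 60–79=5140, 80+=20047
Scenario B total after 4 periods: 37424
Difference B − A = 37424 − 33104 = 4320

4320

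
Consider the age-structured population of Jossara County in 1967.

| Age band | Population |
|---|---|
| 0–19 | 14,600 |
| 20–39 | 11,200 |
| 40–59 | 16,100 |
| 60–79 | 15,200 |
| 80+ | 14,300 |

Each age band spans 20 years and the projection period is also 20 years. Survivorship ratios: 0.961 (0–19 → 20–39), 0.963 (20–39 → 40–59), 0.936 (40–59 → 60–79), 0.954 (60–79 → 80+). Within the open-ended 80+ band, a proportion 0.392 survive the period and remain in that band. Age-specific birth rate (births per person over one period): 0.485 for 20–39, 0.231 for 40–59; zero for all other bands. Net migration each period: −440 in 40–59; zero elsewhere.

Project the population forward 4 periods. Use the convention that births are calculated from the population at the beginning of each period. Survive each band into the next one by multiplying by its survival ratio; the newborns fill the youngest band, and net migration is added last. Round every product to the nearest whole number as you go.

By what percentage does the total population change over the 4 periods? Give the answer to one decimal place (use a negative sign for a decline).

(Bands numbered youngest = 1 to oldest = 5.)
Period 1.
Births: 11200 × 0.485 = 5432 ; 16100 × 0.231 = 3719 ⇒ total 9151
Band 2: 14600 × 0.961 = 14031
Band 3: 11200 × 0.963 = 10786
Band 4: 16100 × 0.936 = 15070
Band 5: 15200 × 0.954 + 14300 × 0.392 = 14501 + 5606 = 20107
Net migration: Band 3 − 440 → 10346
Population now: 0–19=9151, 20–39=14031, 40–59=10346, 60–79=15070, 80+=20107
Period 2.
Births: 14031 × 0.485 = 6805 ; 10346 × 0.231 = 2390 ⇒ total 9195
Band 2: 9151 × 0.961 = 8794
Band 3: 14031 × 0.963 = 13512
Band 4: 10346 × 0.936 = 9684
Band 5: 15070 × 0.954 + 20107 × 0.392 = 14377 + 7882 = 22259
Net migration: Band 3 − 440 → 13072
Population now: 0–19=9195, 20–39=8794, 40–59=13072, 60–79=9684, 80+=22259
Period 3.
Births: 8794 × 0.485 = 4265 ; 13072 × 0.231 = 3020 ⇒ total 7285
Band 2: 9195 × 0.961 = 8836
Band 3: 8794 × 0.963 = 8469
Band 4: 13072 × 0.936 = 12235
Band 5: 9684 × 0.954 + 22259 × 0.392 = 9239 + 8726 = 17965
Net migration: Band 3 − 440 → 8029
Population now: 0–19=7285, 20–39=8836, 40–59=8029, 60–79=12235, 80+=17965
Period 4.
Births: 8836 × 0.485 = 4285 ; 8029 × 0.231 = 1855 ⇒ total 6140
Band 2: 7285 × 0.961 = 7001
Band 3: 8836 × 0.963 = 8509
Band 4: 8029 × 0.936 = 7515
Band 5: 12235 × 0.954 + 17965 × 0.392 = 11672 + 7042 = 18714
Net migration: Band 3 − 440 → 8069
Population now: 0–19=6140, 20–39=7001, 40–59=8069, 60–79=7515, 80+=18714
Total: 71400 → 47439; change = -23961; percentage change = -33.6%

-33.6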